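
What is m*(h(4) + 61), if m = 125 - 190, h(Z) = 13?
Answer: -4810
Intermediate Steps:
m = -65
m*(h(4) + 61) = -65*(13 + 61) = -65*74 = -4810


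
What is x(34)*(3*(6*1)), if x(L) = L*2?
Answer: 1224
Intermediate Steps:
x(L) = 2*L
x(34)*(3*(6*1)) = (2*34)*(3*(6*1)) = 68*(3*6) = 68*18 = 1224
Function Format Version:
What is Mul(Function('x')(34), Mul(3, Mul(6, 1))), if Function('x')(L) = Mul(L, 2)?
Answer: 1224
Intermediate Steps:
Function('x')(L) = Mul(2, L)
Mul(Function('x')(34), Mul(3, Mul(6, 1))) = Mul(Mul(2, 34), Mul(3, Mul(6, 1))) = Mul(68, Mul(3, 6)) = Mul(68, 18) = 1224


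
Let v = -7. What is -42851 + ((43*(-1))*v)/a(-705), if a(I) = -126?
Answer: -771361/18 ≈ -42853.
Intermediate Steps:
-42851 + ((43*(-1))*v)/a(-705) = -42851 + ((43*(-1))*(-7))/(-126) = -42851 - 43*(-7)*(-1/126) = -42851 + 301*(-1/126) = -42851 - 43/18 = -771361/18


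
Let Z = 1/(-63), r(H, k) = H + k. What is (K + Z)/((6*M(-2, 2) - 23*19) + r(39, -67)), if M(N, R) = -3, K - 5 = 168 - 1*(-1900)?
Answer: -130598/30429 ≈ -4.2919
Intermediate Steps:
K = 2073 (K = 5 + (168 - 1*(-1900)) = 5 + (168 + 1900) = 5 + 2068 = 2073)
Z = -1/63 ≈ -0.015873
(K + Z)/((6*M(-2, 2) - 23*19) + r(39, -67)) = (2073 - 1/63)/((6*(-3) - 23*19) + (39 - 67)) = 130598/(63*((-18 - 437) - 28)) = 130598/(63*(-455 - 28)) = (130598/63)/(-483) = (130598/63)*(-1/483) = -130598/30429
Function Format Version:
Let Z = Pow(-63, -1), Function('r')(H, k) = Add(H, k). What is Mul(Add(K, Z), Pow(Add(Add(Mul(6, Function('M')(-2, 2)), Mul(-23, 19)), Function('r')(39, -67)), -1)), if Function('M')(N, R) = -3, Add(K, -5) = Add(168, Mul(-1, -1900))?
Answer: Rational(-130598, 30429) ≈ -4.2919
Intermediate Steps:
K = 2073 (K = Add(5, Add(168, Mul(-1, -1900))) = Add(5, Add(168, 1900)) = Add(5, 2068) = 2073)
Z = Rational(-1, 63) ≈ -0.015873
Mul(Add(K, Z), Pow(Add(Add(Mul(6, Function('M')(-2, 2)), Mul(-23, 19)), Function('r')(39, -67)), -1)) = Mul(Add(2073, Rational(-1, 63)), Pow(Add(Add(Mul(6, -3), Mul(-23, 19)), Add(39, -67)), -1)) = Mul(Rational(130598, 63), Pow(Add(Add(-18, -437), -28), -1)) = Mul(Rational(130598, 63), Pow(Add(-455, -28), -1)) = Mul(Rational(130598, 63), Pow(-483, -1)) = Mul(Rational(130598, 63), Rational(-1, 483)) = Rational(-130598, 30429)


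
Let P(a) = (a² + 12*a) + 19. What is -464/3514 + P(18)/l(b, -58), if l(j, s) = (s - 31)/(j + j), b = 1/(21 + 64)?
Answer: -3719406/13291705 ≈ -0.27983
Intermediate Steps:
b = 1/85 ≈ 0.011765
l(j, s) = (-31 + s)/(2*j) (l(j, s) = (-31 + s)/((2*j)) = (-31 + s)*(1/(2*j)) = (-31 + s)/(2*j))
P(a) = 19 + a² + 12*a
-464/3514 + P(18)/l(b, -58) = -464/3514 + (19 + 18² + 12*18)/(((-31 - 58)/(2*(1/85)))) = -464*1/3514 + (19 + 324 + 216)/(((½)*85*(-89))) = -232/1757 + 559/(-7565/2) = -232/1757 + 559*(-2/7565) = -232/1757 - 1118/7565 = -3719406/13291705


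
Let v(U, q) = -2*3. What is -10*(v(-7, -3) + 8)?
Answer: -20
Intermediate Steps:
v(U, q) = -6
-10*(v(-7, -3) + 8) = -10*(-6 + 8) = -10*2 = -20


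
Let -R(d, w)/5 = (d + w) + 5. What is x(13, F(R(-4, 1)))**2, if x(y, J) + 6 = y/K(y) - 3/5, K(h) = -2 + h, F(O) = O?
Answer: 88804/3025 ≈ 29.357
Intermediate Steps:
R(d, w) = -25 - 5*d - 5*w (R(d, w) = -5*((d + w) + 5) = -5*(5 + d + w) = -25 - 5*d - 5*w)
x(y, J) = -33/5 + y/(-2 + y) (x(y, J) = -6 + (y/(-2 + y) - 3/5) = -6 + (-3/5 + y/(-2 + y)) = -33/5 + y/(-2 + y))
x(13, F(R(-4, 1)))**2 = (2*(33 - 14*13)/(5*(-2 + 13)))**2 = ((2/5)*(33 - 182)/11)**2 = ((2/5)*(1/11)*(-149))**2 = (-298/55)**2 = 88804/3025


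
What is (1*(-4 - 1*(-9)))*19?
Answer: 95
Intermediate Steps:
(1*(-4 - 1*(-9)))*19 = (1*(-4 + 9))*19 = (1*5)*19 = 5*19 = 95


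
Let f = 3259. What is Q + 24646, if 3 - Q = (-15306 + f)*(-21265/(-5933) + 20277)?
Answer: 1449697975699/5933 ≈ 2.4434e+8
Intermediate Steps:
Q = 1449551750981/5933 (Q = 3 - (-15306 + 3259)*(-21265/(-5933) + 20277) = 3 - (-12047)*(-21265*(-1/5933) + 20277) = 3 - (-12047)*(21265/5933 + 20277) = 3 - (-12047)*120324706/5933 = 3 - 1*(-1449551733182/5933) = 3 + 1449551733182/5933 = 1449551750981/5933 ≈ 2.4432e+8)
Q + 24646 = 1449551750981/5933 + 24646 = 1449697975699/5933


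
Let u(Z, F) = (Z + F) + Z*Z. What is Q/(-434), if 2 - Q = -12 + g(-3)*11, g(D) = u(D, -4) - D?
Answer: 41/434 ≈ 0.094470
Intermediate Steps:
u(Z, F) = F + Z + Z**2 (u(Z, F) = (F + Z) + Z**2 = F + Z + Z**2)
g(D) = -4 + D**2 (g(D) = (-4 + D + D**2) - D = -4 + D**2)
Q = -41 (Q = 2 - (-12 + (-4 + (-3)**2)*11) = 2 - (-12 + (-4 + 9)*11) = 2 - (-12 + 5*11) = 2 - (-12 + 55) = 2 - 1*43 = 2 - 43 = -41)
Q/(-434) = -41/(-434) = -41*(-1/434) = 41/434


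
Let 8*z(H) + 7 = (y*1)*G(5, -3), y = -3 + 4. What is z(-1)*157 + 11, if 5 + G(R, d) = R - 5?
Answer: -449/2 ≈ -224.50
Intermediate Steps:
y = 1
G(R, d) = -10 + R (G(R, d) = -5 + (R - 5) = -5 + (-5 + R) = -10 + R)
z(H) = -3/2 (z(H) = -7/8 + ((1*1)*(-10 + 5))/8 = -7/8 + (1*(-5))/8 = -7/8 + (⅛)*(-5) = -7/8 - 5/8 = -3/2)
z(-1)*157 + 11 = -3/2*157 + 11 = -471/2 + 11 = -449/2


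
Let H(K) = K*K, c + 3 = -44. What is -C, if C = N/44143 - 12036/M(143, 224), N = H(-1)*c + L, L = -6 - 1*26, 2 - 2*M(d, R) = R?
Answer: -177098793/1633291 ≈ -108.43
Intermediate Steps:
c = -47 (c = -3 - 44 = -47)
M(d, R) = 1 - R/2
L = -32 (L = -6 - 26 = -32)
H(K) = K²
N = -79 (N = (-1)²*(-47) - 32 = 1*(-47) - 32 = -47 - 32 = -79)
C = 177098793/1633291 (C = -79/44143 - 12036/(1 - ½*224) = -79*1/44143 - 12036/(1 - 112) = -79/44143 - 12036/(-111) = -79/44143 - 12036*(-1/111) = -79/44143 + 4012/37 = 177098793/1633291 ≈ 108.43)
-C = -1*177098793/1633291 = -177098793/1633291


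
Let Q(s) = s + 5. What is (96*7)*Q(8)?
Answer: 8736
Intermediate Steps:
Q(s) = 5 + s
(96*7)*Q(8) = (96*7)*(5 + 8) = 672*13 = 8736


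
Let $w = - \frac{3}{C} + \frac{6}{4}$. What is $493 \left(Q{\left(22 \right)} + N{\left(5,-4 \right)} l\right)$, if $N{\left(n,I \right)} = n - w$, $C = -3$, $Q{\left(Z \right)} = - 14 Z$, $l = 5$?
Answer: $- \frac{291363}{2} \approx -1.4568 \cdot 10^{5}$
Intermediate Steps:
$w = \frac{5}{2}$ ($w = - \frac{3}{-3} + \frac{6}{4} = \left(-3\right) \left(- \frac{1}{3}\right) + 6 \cdot \frac{1}{4} = 1 + \frac{3}{2} = \frac{5}{2} \approx 2.5$)
$N{\left(n,I \right)} = - \frac{5}{2} + n$ ($N{\left(n,I \right)} = n - \frac{5}{2} = - \frac{5}{2} + n$)
$493 \left(Q{\left(22 \right)} + N{\left(5,-4 \right)} l\right) = 493 \left(\left(-14\right) 22 + \left(- \frac{5}{2} + 5\right) 5\right) = 493 \left(-308 + \frac{5}{2} \cdot 5\right) = 493 \left(-308 + \frac{25}{2}\right) = 493 \left(- \frac{591}{2}\right) = - \frac{291363}{2}$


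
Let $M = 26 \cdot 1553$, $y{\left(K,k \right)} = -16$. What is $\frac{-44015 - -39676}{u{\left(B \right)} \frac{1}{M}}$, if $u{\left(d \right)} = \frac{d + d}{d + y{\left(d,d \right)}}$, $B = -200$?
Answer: $- \frac{2365201917}{25} \approx -9.4608 \cdot 10^{7}$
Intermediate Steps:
$M = 40378$
$u{\left(d \right)} = \frac{2 d}{-16 + d}$ ($u{\left(d \right)} = \frac{d + d}{d - 16} = \frac{2 d}{-16 + d}$)
$\frac{-44015 - -39676}{u{\left(B \right)} \frac{1}{M}} = \frac{-44015 - -39676}{2 \left(-200\right) \frac{1}{-16 - 200} \cdot \frac{1}{40378}} = \frac{-44015 + 39676}{2 \left(-200\right) \frac{1}{-216} \cdot \frac{1}{40378}} = - \frac{4339}{2 \left(-200\right) \left(- \frac{1}{216}\right) \frac{1}{40378}} = - \frac{4339}{\frac{50}{27} \cdot \frac{1}{40378}} = - \frac{4339}{\frac{25}{545103}} = \left(-4339\right) \frac{545103}{25} = - \frac{2365201917}{25}$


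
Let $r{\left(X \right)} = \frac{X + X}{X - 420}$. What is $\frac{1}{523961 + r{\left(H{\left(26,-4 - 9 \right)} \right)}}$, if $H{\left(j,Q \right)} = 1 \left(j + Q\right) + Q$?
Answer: $\frac{1}{523961} \approx 1.9085 \cdot 10^{-6}$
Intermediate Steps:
$H{\left(j,Q \right)} = j + 2 Q$ ($H{\left(j,Q \right)} = 1 \left(Q + j\right) + Q = \left(Q + j\right) + Q = j + 2 Q$)
$r{\left(X \right)} = \frac{2 X}{-420 + X}$
$\frac{1}{523961 + r{\left(H{\left(26,-4 - 9 \right)} \right)}} = \frac{1}{523961 + \frac{2 \left(26 + 2 \left(-4 - 9\right)\right)}{-420 + \left(26 + 2 \left(-4 - 9\right)\right)}} = \frac{1}{523961 + \frac{2 \left(26 + 2 \left(-13\right)\right)}{-420 + \left(26 + 2 \left(-13\right)\right)}} = \frac{1}{523961 + \frac{2 \left(26 - 26\right)}{-420 + \left(26 - 26\right)}} = \frac{1}{523961 + 2 \cdot 0 \frac{1}{-420 + 0}} = \frac{1}{523961 + 2 \cdot 0 \frac{1}{-420}} = \frac{1}{523961 + 2 \cdot 0 \left(- \frac{1}{420}\right)} = \frac{1}{523961 + 0} = \frac{1}{523961}$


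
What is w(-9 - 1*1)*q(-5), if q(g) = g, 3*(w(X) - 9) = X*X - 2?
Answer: -625/3 ≈ -208.33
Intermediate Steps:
w(X) = 25/3 + X**2/3 (w(X) = 9 + (X*X - 2)/3 = 9 + (X**2 - 2)/3 = 9 + (-2 + X**2)/3 = 9 + (-2/3 + X**2/3) = 25/3 + X**2/3)
w(-9 - 1*1)*q(-5) = (25/3 + (-9 - 1*1)**2/3)*(-5) = (25/3 + (-9 - 1)**2/3)*(-5) = (25/3 + (1/3)*(-10)**2)*(-5) = (25/3 + (1/3)*100)*(-5) = (25/3 + 100/3)*(-5) = (125/3)*(-5) = -625/3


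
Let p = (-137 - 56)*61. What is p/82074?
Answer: -11773/82074 ≈ -0.14344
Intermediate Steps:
p = -11773 (p = -193*61 = -11773)
p/82074 = -11773/82074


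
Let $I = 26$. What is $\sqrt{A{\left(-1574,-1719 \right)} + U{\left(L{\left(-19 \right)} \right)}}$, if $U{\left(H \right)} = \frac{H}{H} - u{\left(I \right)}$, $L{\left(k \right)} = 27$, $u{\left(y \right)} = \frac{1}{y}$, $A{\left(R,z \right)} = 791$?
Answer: $\frac{\sqrt{535366}}{26} \approx 28.142$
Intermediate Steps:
$U{\left(H \right)} = \frac{25}{26}$ ($U{\left(H \right)} = \frac{H}{H} - \frac{1}{26} = 1 - \frac{1}{26} = \frac{25}{26}$)
$\sqrt{A{\left(-1574,-1719 \right)} + U{\left(L{\left(-19 \right)} \right)}} = \sqrt{791 + \frac{25}{26}} = \sqrt{\frac{20591}{26}} = \frac{\sqrt{535366}}{26}$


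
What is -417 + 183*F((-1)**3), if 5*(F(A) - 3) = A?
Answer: 477/5 ≈ 95.400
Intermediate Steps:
F(A) = 3 + A/5
-417 + 183*F((-1)**3) = -417 + 183*(3 + (1/5)*(-1)**3) = -417 + 183*(3 + (1/5)*(-1)) = -417 + 183*(3 - 1/5) = -417 + 183*(14/5) = -417 + 2562/5 = 477/5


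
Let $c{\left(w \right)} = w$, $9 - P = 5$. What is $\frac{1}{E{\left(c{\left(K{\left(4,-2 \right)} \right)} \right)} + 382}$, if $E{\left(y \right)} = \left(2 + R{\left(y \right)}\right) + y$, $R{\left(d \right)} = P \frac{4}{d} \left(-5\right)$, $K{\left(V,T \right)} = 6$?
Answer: $\frac{3}{1130} \approx 0.0026549$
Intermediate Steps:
$P = 4$ ($P = 9 - 5 = 4$)
$R{\left(d \right)} = - \frac{80}{d}$ ($R{\left(d \right)} = 4 \frac{4}{d} \left(-5\right) = \frac{16}{d} \left(-5\right) = - \frac{80}{d}$)
$E{\left(y \right)} = 2 + y - \frac{80}{y}$ ($E{\left(y \right)} = \left(2 - \frac{80}{y}\right) + y = 2 + y - \frac{80}{y}$)
$\frac{1}{E{\left(c{\left(K{\left(4,-2 \right)} \right)} \right)} + 382} = \frac{1}{\left(2 + 6 - \frac{80}{6}\right) + 382} = \frac{1}{\left(2 + 6 - \frac{40}{3}\right) + 382} = \frac{1}{- \frac{16}{3} + 382} = \frac{1}{\frac{1130}{3}} = \frac{3}{1130}$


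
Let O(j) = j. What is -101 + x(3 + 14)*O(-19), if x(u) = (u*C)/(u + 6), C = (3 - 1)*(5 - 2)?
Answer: -4261/23 ≈ -185.26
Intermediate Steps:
C = 6 (C = 2*3 = 6)
x(u) = 6*u/(6 + u) (x(u) = (u*6)/(u + 6) = (6*u)/(6 + u) = 6*u/(6 + u))
-101 + x(3 + 14)*O(-19) = -101 + (6*(3 + 14)/(6 + (3 + 14)))*(-19) = -101 + (6*17/(6 + 17))*(-19) = -101 + (6*17/23)*(-19) = -101 + (6*17*(1/23))*(-19) = -101 + (102/23)*(-19) = -101 - 1938/23 = -4261/23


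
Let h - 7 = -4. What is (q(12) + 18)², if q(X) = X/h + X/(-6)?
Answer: 400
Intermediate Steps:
h = 3 (h = 7 - 4 = 3)
q(X) = X/6 (q(X) = X/3 + X/(-6) = X*(⅓) + X*(-⅙) = X/3 - X/6 = X/6)
(q(12) + 18)² = ((⅙)*12 + 18)² = (2 + 18)² = 20² = 400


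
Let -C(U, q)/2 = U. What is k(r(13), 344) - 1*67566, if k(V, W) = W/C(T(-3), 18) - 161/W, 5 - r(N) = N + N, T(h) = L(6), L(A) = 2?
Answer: -23272449/344 ≈ -67653.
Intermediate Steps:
T(h) = 2
C(U, q) = -2*U
r(N) = 5 - 2*N (r(N) = 5 - (N + N) = 5 - 2*N)
k(V, W) = -161/W - W/4 (k(V, W) = W/((-2*2)) - 161/W = W/(-4) - 161/W = W*(-¼) - 161/W = -W/4 - 161/W = -161/W - W/4)
k(r(13), 344) - 1*67566 = (-161/344 - ¼*344) - 1*67566 = (-161*1/344 - 86) - 67566 = (-161/344 - 86) - 67566 = -29745/344 - 67566 = -23272449/344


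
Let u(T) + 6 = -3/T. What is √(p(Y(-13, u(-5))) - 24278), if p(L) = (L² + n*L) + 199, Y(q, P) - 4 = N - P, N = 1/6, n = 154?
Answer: I*√20262791/30 ≈ 150.05*I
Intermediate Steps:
u(T) = -6 - 3/T
N = ⅙ (N = 1*(⅙) = ⅙ ≈ 0.16667)
Y(q, P) = 25/6 - P (Y(q, P) = 4 + (⅙ - P) = 25/6 - P)
p(L) = 199 + L² + 154*L (p(L) = (L² + 154*L) + 199 = 199 + L² + 154*L)
√(p(Y(-13, u(-5))) - 24278) = √((199 + (25/6 - (-6 - 3/(-5)))² + 154*(25/6 - (-6 - 3/(-5)))) - 24278) = √((199 + (25/6 - (-6 - 3*(-⅕)))² + 154*(25/6 - (-6 - 3*(-⅕)))) - 24278) = √((199 + (25/6 - (-6 + ⅗))² + 154*(25/6 - (-6 + ⅗))) - 24278) = √((199 + (25/6 - 1*(-27/5))² + 154*(25/6 - 1*(-27/5))) - 24278) = √((199 + (25/6 + 27/5)² + 154*(25/6 + 27/5)) - 24278) = √((199 + (287/30)² + 154*(287/30)) - 24278) = √((199 + 82369/900 + 22099/15) - 24278) = √(1587409/900 - 24278) = √(-20262791/900) = I*√20262791/30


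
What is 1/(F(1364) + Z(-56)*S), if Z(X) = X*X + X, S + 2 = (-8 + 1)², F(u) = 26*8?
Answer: 1/144968 ≈ 6.8981e-6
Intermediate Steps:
F(u) = 208
S = 47 (S = -2 + (-8 + 1)² = -2 + (-7)² = -2 + 49 = 47)
Z(X) = X + X² (Z(X) = X² + X = X + X²)
1/(F(1364) + Z(-56)*S) = 1/(208 - 56*(1 - 56)*47) = 1/(208 - 56*(-55)*47) = 1/(208 + 3080*47) = 1/(208 + 144760) = 1/144968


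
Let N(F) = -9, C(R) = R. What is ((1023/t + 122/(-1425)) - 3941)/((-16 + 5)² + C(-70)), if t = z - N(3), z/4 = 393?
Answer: -95457124/1235475 ≈ -77.264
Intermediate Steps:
z = 1572 (z = 4*393 = 1572)
t = 1581 (t = 1572 - 1*(-9) = 1572 + 9 = 1581)
((1023/t + 122/(-1425)) - 3941)/((-16 + 5)² + C(-70)) = ((1023/1581 + 122/(-1425)) - 3941)/((-16 + 5)² - 70) = ((1023*(1/1581) + 122*(-1/1425)) - 3941)/((-11)² - 70) = ((11/17 - 122/1425) - 3941)/(121 - 70) = (13601/24225 - 3941)/51 = -95457124/24225*1/51 = -95457124/1235475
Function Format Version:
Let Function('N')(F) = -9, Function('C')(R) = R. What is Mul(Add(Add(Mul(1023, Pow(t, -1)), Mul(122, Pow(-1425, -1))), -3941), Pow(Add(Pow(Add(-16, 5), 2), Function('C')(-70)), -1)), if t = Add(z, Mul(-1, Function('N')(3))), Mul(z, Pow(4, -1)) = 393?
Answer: Rational(-95457124, 1235475) ≈ -77.264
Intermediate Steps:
z = 1572 (z = Mul(4, 393) = 1572)
t = 1581 (t = Add(1572, Mul(-1, -9)) = Add(1572, 9) = 1581)
Mul(Add(Add(Mul(1023, Pow(t, -1)), Mul(122, Pow(-1425, -1))), -3941), Pow(Add(Pow(Add(-16, 5), 2), Function('C')(-70)), -1)) = Mul(Add(Add(Mul(1023, Pow(1581, -1)), Mul(122, Pow(-1425, -1))), -3941), Pow(Add(Pow(Add(-16, 5), 2), -70), -1)) = Mul(Add(Add(Mul(1023, Rational(1, 1581)), Mul(122, Rational(-1, 1425))), -3941), Pow(Add(Pow(-11, 2), -70), -1)) = Mul(Add(Add(Rational(11, 17), Rational(-122, 1425)), -3941), Pow(Add(121, -70), -1)) = Mul(Add(Rational(13601, 24225), -3941), Pow(51, -1)) = Mul(Rational(-95457124, 24225), Rational(1, 51)) = Rational(-95457124, 1235475)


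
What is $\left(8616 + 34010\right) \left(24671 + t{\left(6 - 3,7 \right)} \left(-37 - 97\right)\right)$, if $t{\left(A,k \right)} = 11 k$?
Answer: $611810978$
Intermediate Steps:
$\left(8616 + 34010\right) \left(24671 + t{\left(6 - 3,7 \right)} \left(-37 - 97\right)\right) = \left(8616 + 34010\right) \left(24671 + 11 \cdot 7 \left(-37 - 97\right)\right) = 42626 \left(24671 + 77 \left(-134\right)\right) = 42626 \left(24671 - 10318\right) = 42626 \cdot 14353 = 611810978$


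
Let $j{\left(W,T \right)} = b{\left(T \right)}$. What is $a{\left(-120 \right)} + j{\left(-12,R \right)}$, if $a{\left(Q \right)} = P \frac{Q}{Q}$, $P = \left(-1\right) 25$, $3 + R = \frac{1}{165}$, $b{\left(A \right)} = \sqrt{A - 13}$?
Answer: $-25 + \frac{i \sqrt{435435}}{165} \approx -25.0 + 3.9992 i$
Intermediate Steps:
$b{\left(A \right)} = \sqrt{-13 + A}$
$R = - \frac{494}{165}$ ($R = -3 + \frac{1}{165} = - \frac{494}{165} \approx -2.9939$)
$j{\left(W,T \right)} = \sqrt{-13 + T}$
$P = -25$
$a{\left(Q \right)} = -25$ ($a{\left(Q \right)} = - 25 \frac{Q}{Q} = \left(-25\right) 1 = -25$)
$a{\left(-120 \right)} + j{\left(-12,R \right)} = -25 + \sqrt{-13 - \frac{494}{165}} = -25 + \sqrt{- \frac{2639}{165}} = -25 + \frac{i \sqrt{435435}}{165}$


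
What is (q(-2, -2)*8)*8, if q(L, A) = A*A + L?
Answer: 128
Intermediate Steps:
q(L, A) = L + A² (q(L, A) = A² + L = L + A²)
(q(-2, -2)*8)*8 = ((-2 + (-2)²)*8)*8 = ((-2 + 4)*8)*8 = (2*8)*8 = 16*8 = 128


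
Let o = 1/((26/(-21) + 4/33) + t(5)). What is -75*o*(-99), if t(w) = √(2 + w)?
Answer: 16389450/11369 + 14674275*√7/11369 ≈ 4856.5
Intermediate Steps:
o = 1/(-86/77 + √7) (o = 1/((26/(-21) + 4/33) + √(2 + 5)) = 1/((26*(-1/21) + 4*(1/33)) + √7) = 1/((-26/21 + 4/33) + √7) = 1/(-86/77 + √7) ≈ 0.65408)
-75*o*(-99) = -75*(6622/34107 + 5929*√7/34107)*(-99) = (-165550/11369 - 148225*√7/11369)*(-99) = 16389450/11369 + 14674275*√7/11369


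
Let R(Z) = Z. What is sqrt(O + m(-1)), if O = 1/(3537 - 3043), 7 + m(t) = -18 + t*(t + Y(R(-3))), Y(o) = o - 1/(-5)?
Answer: I*sqrt(129326730)/2470 ≈ 4.6041*I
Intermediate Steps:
Y(o) = 1/5 + o (Y(o) = o - 1*(-1/5) = o + 1/5 = 1/5 + o)
m(t) = -25 + t*(-14/5 + t) (m(t) = -7 + (-18 + t*(t + (1/5 - 3))) = -7 + (-18 + t*(t - 14/5)) = -7 + (-18 + t*(-14/5 + t)) = -25 + t*(-14/5 + t))
O = 1/494 ≈ 0.0020243
sqrt(O + m(-1)) = sqrt(1/494 + (-25 + (-1)**2 - 14/5*(-1))) = sqrt(1/494 + (-25 + 1 + 14/5)) = sqrt(1/494 - 106/5) = sqrt(-52359/2470) = I*sqrt(129326730)/2470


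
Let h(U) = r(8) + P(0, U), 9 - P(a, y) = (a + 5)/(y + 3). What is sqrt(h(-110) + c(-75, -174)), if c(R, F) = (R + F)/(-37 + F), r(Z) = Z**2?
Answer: sqrt(37834965563)/22577 ≈ 8.6155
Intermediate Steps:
P(a, y) = 9 - (5 + a)/(3 + y) (P(a, y) = 9 - (a + 5)/(y + 3) = 9 - (5 + a)/(3 + y))
c(R, F) = (F + R)/(-37 + F)
h(U) = 64 + (22 + 9*U)/(3 + U) (h(U) = 8**2 + (22 - 1*0 + 9*U)/(3 + U) = 64 + (22 + 0 + 9*U)/(3 + U) = 64 + (22 + 9*U)/(3 + U))
sqrt(h(-110) + c(-75, -174)) = sqrt((214 + 73*(-110))/(3 - 110) + (-174 - 75)/(-37 - 174)) = sqrt((214 - 8030)/(-107) - 249/(-211)) = sqrt(-1/107*(-7816) - 1/211*(-249)) = sqrt(7816/107 + 249/211) = sqrt(1675819/22577) = sqrt(37834965563)/22577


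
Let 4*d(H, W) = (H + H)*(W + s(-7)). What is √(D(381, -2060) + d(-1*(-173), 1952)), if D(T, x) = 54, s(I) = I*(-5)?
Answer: √687718/2 ≈ 414.64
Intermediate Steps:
s(I) = -5*I
d(H, W) = H*(35 + W)/2 (d(H, W) = ((H + H)*(W - 5*(-7)))/4 = ((2*H)*(W + 35))/4 = ((2*H)*(35 + W))/4 = (2*H*(35 + W))/4 = H*(35 + W)/2)
√(D(381, -2060) + d(-1*(-173), 1952)) = √(54 + (-1*(-173))*(35 + 1952)/2) = √(54 + (½)*173*1987) = √(54 + 343751/2) = √(343859/2) = √687718/2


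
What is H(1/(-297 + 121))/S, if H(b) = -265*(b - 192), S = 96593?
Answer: 8955145/17000368 ≈ 0.52676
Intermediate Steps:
H(b) = 50880 - 265*b (H(b) = -265*(-192 + b) = 50880 - 265*b)
H(1/(-297 + 121))/S = (50880 - 265/(-297 + 121))/96593 = (50880 - 265/(-176))*(1/96593) = (50880 - 265*(-1/176))*(1/96593) = (50880 + 265/176)*(1/96593) = (8955145/176)*(1/96593) = 8955145/17000368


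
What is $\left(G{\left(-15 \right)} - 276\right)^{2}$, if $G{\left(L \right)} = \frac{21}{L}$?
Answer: $\frac{1923769}{25} \approx 76951.0$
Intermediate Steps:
$\left(G{\left(-15 \right)} - 276\right)^{2} = \left(\frac{21}{-15} - 276\right)^{2} = \left(21 \left(- \frac{1}{15}\right) - 276\right)^{2} = \left(- \frac{7}{5} - 276\right)^{2} = \left(- \frac{1387}{5}\right)^{2} = \frac{1923769}{25}$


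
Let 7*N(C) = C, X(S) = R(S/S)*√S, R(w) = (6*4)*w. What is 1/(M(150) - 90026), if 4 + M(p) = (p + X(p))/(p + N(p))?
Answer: -144046600/12968389352521 - 1120*√6/12968389352521 ≈ -1.1108e-5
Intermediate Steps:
R(w) = 24*w
X(S) = 24*√S (X(S) = (24*(S/S))*√S = (24*1)*√S = 24*√S)
N(C) = C/7
M(p) = -4 + 7*(p + 24*√p)/(8*p) (M(p) = -4 + (p + 24*√p)/(p + p/7) = -4 + (p + 24*√p)/((8*p/7)) = -4 + (p + 24*√p)*(7/(8*p)) = -4 + 7*(p + 24*√p)/(8*p))
1/(M(150) - 90026) = 1/((-25/8 + 21/√150) - 90026) = 1/((-25/8 + 21*(√6/30)) - 90026) = 1/((-25/8 + 7*√6/10) - 90026) = 1/(-720233/8 + 7*√6/10)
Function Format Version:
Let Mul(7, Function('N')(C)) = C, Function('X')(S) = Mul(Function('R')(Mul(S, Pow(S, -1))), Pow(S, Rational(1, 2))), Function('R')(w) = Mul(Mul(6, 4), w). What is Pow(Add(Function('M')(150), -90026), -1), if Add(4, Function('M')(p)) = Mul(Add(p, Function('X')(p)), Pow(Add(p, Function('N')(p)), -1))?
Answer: Add(Rational(-144046600, 12968389352521), Mul(Rational(-1120, 12968389352521), Pow(6, Rational(1, 2)))) ≈ -1.1108e-5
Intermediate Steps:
Function('R')(w) = Mul(24, w)
Function('X')(S) = Mul(24, Pow(S, Rational(1, 2))) (Function('X')(S) = Mul(Mul(24, Mul(S, Pow(S, -1))), Pow(S, Rational(1, 2))) = Mul(Mul(24, 1), Pow(S, Rational(1, 2))) = Mul(24, Pow(S, Rational(1, 2))))
Function('N')(C) = Mul(Rational(1, 7), C)
Function('M')(p) = Add(-4, Mul(Rational(7, 8), Pow(p, -1), Add(p, Mul(24, Pow(p, Rational(1, 2)))))) (Function('M')(p) = Add(-4, Mul(Add(p, Mul(24, Pow(p, Rational(1, 2)))), Pow(Add(p, Mul(Rational(1, 7), p)), -1))) = Add(-4, Mul(Add(p, Mul(24, Pow(p, Rational(1, 2)))), Pow(Mul(Rational(8, 7), p), -1))) = Add(-4, Mul(Add(p, Mul(24, Pow(p, Rational(1, 2)))), Mul(Rational(7, 8), Pow(p, -1)))) = Add(-4, Mul(Rational(7, 8), Pow(p, -1), Add(p, Mul(24, Pow(p, Rational(1, 2)))))))
Pow(Add(Function('M')(150), -90026), -1) = Pow(Add(Add(Rational(-25, 8), Mul(21, Pow(150, Rational(-1, 2)))), -90026), -1) = Pow(Add(Add(Rational(-25, 8), Mul(21, Mul(Rational(1, 30), Pow(6, Rational(1, 2))))), -90026), -1) = Pow(Add(Add(Rational(-25, 8), Mul(Rational(7, 10), Pow(6, Rational(1, 2)))), -90026), -1) = Pow(Add(Rational(-720233, 8), Mul(Rational(7, 10), Pow(6, Rational(1, 2)))), -1)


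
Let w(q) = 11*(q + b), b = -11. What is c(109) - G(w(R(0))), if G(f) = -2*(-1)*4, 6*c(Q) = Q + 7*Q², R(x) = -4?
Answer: 41614/3 ≈ 13871.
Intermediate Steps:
c(Q) = Q/6 + 7*Q²/6 (c(Q) = (Q + 7*Q²)/6 = Q/6 + 7*Q²/6)
w(q) = -121 + 11*q (w(q) = 11*(q - 11) = 11*(-11 + q) = -121 + 11*q)
G(f) = 8 (G(f) = 2*4 = 8)
c(109) - G(w(R(0))) = (⅙)*109*(1 + 7*109) - 1*8 = (⅙)*109*(1 + 763) - 8 = (⅙)*109*764 - 8 = 41638/3 - 8 = 41614/3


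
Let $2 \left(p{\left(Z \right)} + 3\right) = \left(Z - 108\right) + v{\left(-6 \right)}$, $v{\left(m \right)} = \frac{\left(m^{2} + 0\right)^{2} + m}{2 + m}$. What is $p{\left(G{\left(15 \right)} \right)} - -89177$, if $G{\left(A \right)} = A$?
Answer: $\frac{355865}{4} \approx 88966.0$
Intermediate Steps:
$v{\left(m \right)} = \frac{m + m^{4}}{2 + m}$ ($v{\left(m \right)} = \frac{\left(m^{2}\right)^{2} + m}{2 + m} = \frac{m^{4} + m}{2 + m} = \frac{m + m^{4}}{2 + m}$)
$p{\left(Z \right)} = - \frac{873}{4} + \frac{Z}{2}$ ($p{\left(Z \right)} = -3 + \frac{\left(Z - 108\right) + \frac{-6 + \left(-6\right)^{4}}{2 - 6}}{2} = -3 + \frac{\left(-108 + Z\right) + \frac{-6 + 1296}{-4}}{2} = -3 + \frac{\left(-108 + Z\right) - \frac{645}{2}}{2} = -3 + \frac{- \frac{861}{2} + Z}{2} = -3 + \left(- \frac{861}{4} + \frac{Z}{2}\right) = - \frac{873}{4} + \frac{Z}{2}$)
$p{\left(G{\left(15 \right)} \right)} - -89177 = \left(- \frac{873}{4} + \frac{1}{2} \cdot 15\right) - -89177 = \left(- \frac{873}{4} + \frac{15}{2}\right) + 89177 = - \frac{843}{4} + 89177 = \frac{355865}{4}$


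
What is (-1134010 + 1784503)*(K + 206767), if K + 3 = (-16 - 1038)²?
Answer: 857141616240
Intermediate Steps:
K = 1110913 (K = -3 + (-16 - 1038)² = -3 + (-1054)² = -3 + 1110916 = 1110913)
(-1134010 + 1784503)*(K + 206767) = (-1134010 + 1784503)*(1110913 + 206767) = 650493*1317680 = 857141616240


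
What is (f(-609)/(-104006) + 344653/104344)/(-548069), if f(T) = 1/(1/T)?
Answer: -2564966101/424847510486744 ≈ -6.0374e-6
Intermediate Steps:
f(T) = T
(f(-609)/(-104006) + 344653/104344)/(-548069) = (-609/(-104006) + 344653/104344)/(-548069) = (-609*(-1/104006) + 344653*(1/104344))*(-1/548069) = (87/14858 + 344653/104344)*(-1/548069) = (2564966101/775171576)*(-1/548069) = -2564966101/424847510486744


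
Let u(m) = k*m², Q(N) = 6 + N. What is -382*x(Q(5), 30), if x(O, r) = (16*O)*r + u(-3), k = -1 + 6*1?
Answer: -2034150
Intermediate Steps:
k = 5 (k = -1 + 6 = 5)
u(m) = 5*m²
x(O, r) = 45 + 16*O*r (x(O, r) = (16*O)*r + 5*(-3)² = 16*O*r + 5*9 = 16*O*r + 45 = 45 + 16*O*r)
-382*x(Q(5), 30) = -382/(1/(45 + 16*(6 + 5)*30)) = -382/(1/(45 + 16*11*30)) = -382/(1/(45 + 5280)) = -382/(1/5325) = -382/1/5325 = -382*5325 = -2034150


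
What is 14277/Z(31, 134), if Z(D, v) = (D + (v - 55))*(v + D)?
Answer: 4759/6050 ≈ 0.78661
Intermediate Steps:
Z(D, v) = (D + v)*(-55 + D + v) (Z(D, v) = (D + (-55 + v))*(D + v) = (-55 + D + v)*(D + v) = (D + v)*(-55 + D + v))
14277/Z(31, 134) = 14277/(31**2 + 134**2 - 55*31 - 55*134 + 2*31*134) = 14277/(961 + 17956 - 1705 - 7370 + 8308) = 14277/18150 = 14277*(1/18150) = 4759/6050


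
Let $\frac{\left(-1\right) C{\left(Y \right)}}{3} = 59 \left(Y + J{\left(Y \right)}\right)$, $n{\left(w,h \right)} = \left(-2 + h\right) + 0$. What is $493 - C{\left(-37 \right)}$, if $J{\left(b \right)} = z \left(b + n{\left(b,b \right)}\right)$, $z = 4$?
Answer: $-59864$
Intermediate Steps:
$n{\left(w,h \right)} = -2 + h$
$J{\left(b \right)} = -8 + 8 b$ ($J{\left(b \right)} = 4 \left(b + \left(-2 + b\right)\right) = 4 \left(-2 + 2 b\right) = -8 + 8 b$)
$C{\left(Y \right)} = 1416 - 1593 Y$ ($C{\left(Y \right)} = - 3 \cdot 59 \left(Y + \left(-8 + 8 Y\right)\right) = - 3 \cdot 59 \left(-8 + 9 Y\right) = - 3 \left(-472 + 531 Y\right) = 1416 - 1593 Y$)
$493 - C{\left(-37 \right)} = 493 - \left(1416 - -58941\right) = 493 - \left(1416 + 58941\right) = 493 - 60357 = -59864$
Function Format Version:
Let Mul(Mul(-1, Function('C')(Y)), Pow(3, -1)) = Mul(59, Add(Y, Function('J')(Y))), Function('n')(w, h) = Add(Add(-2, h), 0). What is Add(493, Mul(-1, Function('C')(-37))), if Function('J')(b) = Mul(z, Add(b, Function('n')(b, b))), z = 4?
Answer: -59864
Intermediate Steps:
Function('n')(w, h) = Add(-2, h)
Function('J')(b) = Add(-8, Mul(8, b)) (Function('J')(b) = Mul(4, Add(b, Add(-2, b))) = Mul(4, Add(-2, Mul(2, b))) = Add(-8, Mul(8, b)))
Function('C')(Y) = Add(1416, Mul(-1593, Y)) (Function('C')(Y) = Mul(-3, Mul(59, Add(Y, Add(-8, Mul(8, Y))))) = Mul(-3, Mul(59, Add(-8, Mul(9, Y)))) = Mul(-3, Add(-472, Mul(531, Y))) = Add(1416, Mul(-1593, Y)))
Add(493, Mul(-1, Function('C')(-37))) = Add(493, Mul(-1, Add(1416, Mul(-1593, -37)))) = Add(493, Mul(-1, Add(1416, 58941))) = Add(493, Mul(-1, 60357)) = Add(493, -60357) = -59864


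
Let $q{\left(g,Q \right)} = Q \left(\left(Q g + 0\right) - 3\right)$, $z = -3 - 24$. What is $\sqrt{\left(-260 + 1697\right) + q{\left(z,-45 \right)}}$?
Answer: $i \sqrt{53103} \approx 230.44 i$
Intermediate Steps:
$z = -27$
$q{\left(g,Q \right)} = Q \left(-3 + Q g\right)$ ($q{\left(g,Q \right)} = Q \left(Q g - 3\right) = Q \left(-3 + Q g\right)$)
$\sqrt{\left(-260 + 1697\right) + q{\left(z,-45 \right)}} = \sqrt{\left(-260 + 1697\right) - 45 \left(-3 - -1215\right)} = \sqrt{1437 - 45 \left(-3 + 1215\right)} = \sqrt{1437 - 54540} = \sqrt{-53103} = i \sqrt{53103}$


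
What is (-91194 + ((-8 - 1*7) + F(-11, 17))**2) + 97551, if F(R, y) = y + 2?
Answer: 6373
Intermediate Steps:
F(R, y) = 2 + y
(-91194 + ((-8 - 1*7) + F(-11, 17))**2) + 97551 = (-91194 + ((-8 - 1*7) + (2 + 17))**2) + 97551 = (-91194 + ((-8 - 7) + 19)**2) + 97551 = (-91194 + (-15 + 19)**2) + 97551 = (-91194 + 4**2) + 97551 = (-91194 + 16) + 97551 = -91178 + 97551 = 6373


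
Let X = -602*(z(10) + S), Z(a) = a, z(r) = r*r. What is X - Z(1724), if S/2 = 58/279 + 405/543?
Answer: -3185088328/50499 ≈ -63072.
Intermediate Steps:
z(r) = r²
S = 96326/50499 (S = 2*(58/279 + 405/543) = 2*(58*(1/279) + 405*(1/543)) = 2*(58/279 + 135/181) = 2*(48163/50499) = 96326/50499 ≈ 1.9075)
X = -3098028052/50499 (X = -602*(10² + 96326/50499) = -602*(100 + 96326/50499) = -602*5146226/50499 = -3098028052/50499 ≈ -61348.)
X - Z(1724) = -3098028052/50499 - 1*1724 = -3098028052/50499 - 1724 = -3185088328/50499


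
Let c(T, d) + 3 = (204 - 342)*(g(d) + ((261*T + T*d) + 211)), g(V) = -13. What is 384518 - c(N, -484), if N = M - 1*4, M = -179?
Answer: 6043487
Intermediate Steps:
N = -183 (N = -179 - 1*4 = -179 - 4 = -183)
c(T, d) = -27327 - 36018*T - 138*T*d (c(T, d) = -3 + (204 - 342)*(-13 + ((261*T + T*d) + 211)) = -3 - 138*(-13 + (211 + 261*T + T*d)) = -3 - 138*(198 + 261*T + T*d) = -3 + (-27324 - 36018*T - 138*T*d) = -27327 - 36018*T - 138*T*d)
384518 - c(N, -484) = 384518 - (-27327 - 36018*(-183) - 138*(-183)*(-484)) = 384518 - (-27327 + 6591294 - 12222936) = 384518 - 1*(-5658969) = 384518 + 5658969 = 6043487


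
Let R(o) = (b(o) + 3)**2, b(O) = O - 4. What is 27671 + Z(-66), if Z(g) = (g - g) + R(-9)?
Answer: 27771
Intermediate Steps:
b(O) = -4 + O
R(o) = (-1 + o)**2 (R(o) = ((-4 + o) + 3)**2 = (-1 + o)**2)
Z(g) = 100 (Z(g) = (g - g) + (-1 - 9)**2 = 0 + (-10)**2 = 0 + 100 = 100)
27671 + Z(-66) = 27671 + 100 = 27771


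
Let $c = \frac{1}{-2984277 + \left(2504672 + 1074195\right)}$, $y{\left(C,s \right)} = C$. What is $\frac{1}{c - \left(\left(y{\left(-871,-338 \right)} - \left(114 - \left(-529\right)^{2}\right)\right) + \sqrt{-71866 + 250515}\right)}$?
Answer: $- \frac{98585988432699010}{27491231231143501346621} + \frac{353537268100 \sqrt{178649}}{27491231231143501346621} \approx -3.5807 \cdot 10^{-6}$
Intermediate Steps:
$c = \frac{1}{594590}$ ($c = \frac{1}{-2984277 + 3578867} = \frac{1}{594590} \approx 1.6818 \cdot 10^{-6}$)
$\frac{1}{c - \left(\left(y{\left(-871,-338 \right)} - \left(114 - \left(-529\right)^{2}\right)\right) + \sqrt{-71866 + 250515}\right)} = \frac{1}{\frac{1}{594590} - \left(\left(-871 - \left(114 - \left(-529\right)^{2}\right)\right) + \sqrt{-71866 + 250515}\right)} = \frac{1}{\frac{1}{594590} - \left(\left(-871 + \left(-114 + 279841\right)\right) + \sqrt{178649}\right)} = \frac{1}{\frac{1}{594590} - \left(\left(-871 + 279727\right) + \sqrt{178649}\right)} = \frac{1}{\frac{1}{594590} - \left(278856 + \sqrt{178649}\right)} = \frac{1}{- \frac{165804989039}{594590} - \sqrt{178649}}$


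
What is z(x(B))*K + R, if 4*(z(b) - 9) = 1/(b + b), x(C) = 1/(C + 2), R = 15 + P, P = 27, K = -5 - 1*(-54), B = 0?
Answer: 1981/4 ≈ 495.25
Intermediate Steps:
K = 49 (K = -5 + 54 = 49)
R = 42 (R = 15 + 27 = 42)
x(C) = 1/(2 + C)
z(b) = 9 + 1/(8*b) (z(b) = 9 + 1/(4*(b + b)) = 9 + 1/(4*((2*b))) = 9 + (1/(2*b))/4 = 9 + 1/(8*b))
z(x(B))*K + R = (9 + 1/(8*(1/(2 + 0))))*49 + 42 = (9 + 1/(8*(1/2)))*49 + 42 = (9 + 1/(8*(½)))*49 + 42 = (9 + (⅛)*2)*49 + 42 = (9 + ¼)*49 + 42 = (37/4)*49 + 42 = 1813/4 + 42 = 1981/4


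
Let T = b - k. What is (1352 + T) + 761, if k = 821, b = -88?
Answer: 1204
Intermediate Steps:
T = -909 (T = -88 - 1*821 = -88 - 821 = -909)
(1352 + T) + 761 = (1352 - 909) + 761 = 443 + 761 = 1204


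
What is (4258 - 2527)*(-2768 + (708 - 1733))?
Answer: -6565683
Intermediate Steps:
(4258 - 2527)*(-2768 + (708 - 1733)) = 1731*(-2768 - 1025) = 1731*(-3793) = -6565683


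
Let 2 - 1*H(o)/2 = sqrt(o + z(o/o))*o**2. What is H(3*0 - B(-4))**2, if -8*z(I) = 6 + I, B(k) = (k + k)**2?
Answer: -4353687536 - 16384*I*sqrt(1038) ≈ -4.3537e+9 - 5.2786e+5*I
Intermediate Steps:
B(k) = 4*k**2 (B(k) = (2*k)**2 = 4*k**2)
z(I) = -3/4 - I/8 (z(I) = -(6 + I)/8 = -3/4 - I/8)
H(o) = 4 - 2*o**2*sqrt(-7/8 + o) (H(o) = 4 - 2*sqrt(o + (-3/4 - o/(8*o)))*o**2 = 4 - 2*sqrt(o + (-3/4 - 1/8*1))*o**2 = 4 - 2*sqrt(o + (-3/4 - 1/8))*o**2 = 4 - 2*sqrt(o - 7/8)*o**2 = 4 - 2*sqrt(-7/8 + o)*o**2 = 4 - 2*o**2*sqrt(-7/8 + o))
H(3*0 - B(-4))**2 = (4 - (3*0 - 4*(-4)**2)**2*sqrt(-14 + 16*(3*0 - 4*(-4)**2))/2)**2 = (4 - (0 - 4*16)**2*sqrt(-14 + 16*(0 - 4*16))/2)**2 = (4 - (0 - 1*64)**2*sqrt(-14 + 16*(0 - 1*64))/2)**2 = (4 - (0 - 64)**2*sqrt(-14 + 16*(0 - 64))/2)**2 = (4 - 1/2*(-64)**2*sqrt(-14 + 16*(-64)))**2 = (4 - 1/2*4096*sqrt(-14 - 1024))**2 = (4 - 1/2*4096*sqrt(-1038))**2 = (4 - 1/2*4096*I*sqrt(1038))**2 = (4 - 2048*I*sqrt(1038))**2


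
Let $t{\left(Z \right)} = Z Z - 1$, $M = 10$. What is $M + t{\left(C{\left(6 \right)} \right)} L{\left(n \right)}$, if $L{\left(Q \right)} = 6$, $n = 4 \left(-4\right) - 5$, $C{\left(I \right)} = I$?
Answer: $220$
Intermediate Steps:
$n = -21$ ($n = -16 - 5 = -21$)
$t{\left(Z \right)} = -1 + Z^{2}$ ($t{\left(Z \right)} = Z^{2} - 1 = -1 + Z^{2}$)
$M + t{\left(C{\left(6 \right)} \right)} L{\left(n \right)} = 10 + \left(-1 + 6^{2}\right) 6 = 10 + \left(-1 + 36\right) 6 = 10 + 35 \cdot 6 = 10 + 210 = 220$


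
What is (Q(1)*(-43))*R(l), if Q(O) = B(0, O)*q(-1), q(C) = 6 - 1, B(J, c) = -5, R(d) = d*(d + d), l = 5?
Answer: 53750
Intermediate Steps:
R(d) = 2*d**2 (R(d) = d*(2*d) = 2*d**2)
q(C) = 5
Q(O) = -25 (Q(O) = -5*5 = -25)
(Q(1)*(-43))*R(l) = (-25*(-43))*(2*5**2) = 1075*(2*25) = 1075*50 = 53750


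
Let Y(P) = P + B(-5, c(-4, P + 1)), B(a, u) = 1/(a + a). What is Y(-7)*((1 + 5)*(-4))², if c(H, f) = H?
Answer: -20448/5 ≈ -4089.6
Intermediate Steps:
B(a, u) = 1/(2*a)
Y(P) = -⅒ + P (Y(P) = P + (½)/(-5) = P + (½)*(-⅕) = P - ⅒ = -⅒ + P)
Y(-7)*((1 + 5)*(-4))² = (-⅒ - 7)*((1 + 5)*(-4))² = -71*(6*(-4))²/10 = -71/10*(-24)² = -71/10*576 = -20448/5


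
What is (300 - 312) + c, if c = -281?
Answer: -293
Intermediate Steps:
(300 - 312) + c = (300 - 312) - 281 = -12 - 281 = -293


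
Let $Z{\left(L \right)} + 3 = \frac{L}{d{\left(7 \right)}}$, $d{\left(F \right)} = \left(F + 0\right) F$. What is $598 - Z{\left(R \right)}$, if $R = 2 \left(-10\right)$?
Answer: $\frac{29469}{49} \approx 601.41$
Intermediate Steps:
$R = -20$
$d{\left(F \right)} = F^{2}$ ($d{\left(F \right)} = F F = F^{2}$)
$Z{\left(L \right)} = -3 + \frac{L}{49}$ ($Z{\left(L \right)} = -3 + \frac{L}{7^{2}} = -3 + \frac{L}{49}$)
$598 - Z{\left(R \right)} = 598 - \left(-3 + \frac{1}{49} \left(-20\right)\right) = 598 - \left(-3 - \frac{20}{49}\right) = 598 - - \frac{167}{49} = 598 + \frac{167}{49} = \frac{29469}{49}$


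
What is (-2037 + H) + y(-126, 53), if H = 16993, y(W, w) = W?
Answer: 14830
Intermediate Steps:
(-2037 + H) + y(-126, 53) = (-2037 + 16993) - 126 = 14956 - 126 = 14830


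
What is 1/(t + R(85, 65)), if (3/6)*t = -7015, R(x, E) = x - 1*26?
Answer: -1/13971 ≈ -7.1577e-5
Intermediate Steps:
R(x, E) = -26 + x (R(x, E) = x - 26 = -26 + x)
t = -14030 (t = 2*(-7015) = -14030)
1/(t + R(85, 65)) = 1/(-14030 + (-26 + 85)) = 1/(-14030 + 59) = 1/(-13971) = -1/13971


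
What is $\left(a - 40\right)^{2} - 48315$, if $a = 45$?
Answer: $-48290$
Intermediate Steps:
$\left(a - 40\right)^{2} - 48315 = \left(45 - 40\right)^{2} - 48315 = 5^{2} - 48315 = 25 - 48315 = -48290$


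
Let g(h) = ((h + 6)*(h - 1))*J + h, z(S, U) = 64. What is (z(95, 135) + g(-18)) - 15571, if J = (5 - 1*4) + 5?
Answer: -14157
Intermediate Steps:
J = 6 (J = (5 - 4) + 5 = 1 + 5 = 6)
g(h) = h + 6*(-1 + h)*(6 + h) (g(h) = ((h + 6)*(h - 1))*6 + h = ((6 + h)*(-1 + h))*6 + h = ((-1 + h)*(6 + h))*6 + h = 6*(-1 + h)*(6 + h) + h = h + 6*(-1 + h)*(6 + h))
(z(95, 135) + g(-18)) - 15571 = (64 + (-36 + 6*(-18)**2 + 31*(-18))) - 15571 = (64 + (-36 + 6*324 - 558)) - 15571 = (64 + (-36 + 1944 - 558)) - 15571 = (64 + 1350) - 15571 = 1414 - 15571 = -14157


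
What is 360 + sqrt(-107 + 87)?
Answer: 360 + 2*I*sqrt(5) ≈ 360.0 + 4.4721*I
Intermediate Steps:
360 + sqrt(-107 + 87) = 360 + sqrt(-20) = 360 + 2*I*sqrt(5)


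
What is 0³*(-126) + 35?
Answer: 35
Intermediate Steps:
0³*(-126) + 35 = 0*(-126) + 35 = 0 + 35 = 35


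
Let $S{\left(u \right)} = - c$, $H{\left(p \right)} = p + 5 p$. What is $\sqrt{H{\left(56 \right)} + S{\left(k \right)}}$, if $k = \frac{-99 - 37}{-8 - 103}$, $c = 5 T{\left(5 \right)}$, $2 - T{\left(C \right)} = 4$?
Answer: $\sqrt{346} \approx 18.601$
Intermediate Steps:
$T{\left(C \right)} = -2$ ($T{\left(C \right)} = 2 - 4 = -2$)
$H{\left(p \right)} = 6 p$
$c = -10$ ($c = 5 \left(-2\right) = -10$)
$k = \frac{136}{111}$ ($k = - \frac{136}{-111} = \left(-136\right) \left(- \frac{1}{111}\right) = \frac{136}{111} \approx 1.2252$)
$S{\left(u \right)} = 10$ ($S{\left(u \right)} = \left(-1\right) \left(-10\right) = 10$)
$\sqrt{H{\left(56 \right)} + S{\left(k \right)}} = \sqrt{6 \cdot 56 + 10} = \sqrt{336 + 10} = \sqrt{346}$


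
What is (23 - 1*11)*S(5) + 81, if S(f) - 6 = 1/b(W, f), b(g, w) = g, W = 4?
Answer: 156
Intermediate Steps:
S(f) = 25/4 (S(f) = 6 + 1/4 = 6 + ¼ = 25/4)
(23 - 1*11)*S(5) + 81 = (23 - 1*11)*(25/4) + 81 = (23 - 11)*(25/4) + 81 = 12*(25/4) + 81 = 75 + 81 = 156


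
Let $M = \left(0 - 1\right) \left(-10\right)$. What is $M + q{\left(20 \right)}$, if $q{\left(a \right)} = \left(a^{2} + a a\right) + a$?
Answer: $830$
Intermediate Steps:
$M = 10$ ($M = \left(-1\right) \left(-10\right) = 10$)
$q{\left(a \right)} = a + 2 a^{2}$ ($q{\left(a \right)} = \left(a^{2} + a^{2}\right) + a = 2 a^{2} + a = a + 2 a^{2}$)
$M + q{\left(20 \right)} = 10 + 20 \left(1 + 2 \cdot 20\right) = 10 + 20 \left(1 + 40\right) = 10 + 20 \cdot 41 = 10 + 820 = 830$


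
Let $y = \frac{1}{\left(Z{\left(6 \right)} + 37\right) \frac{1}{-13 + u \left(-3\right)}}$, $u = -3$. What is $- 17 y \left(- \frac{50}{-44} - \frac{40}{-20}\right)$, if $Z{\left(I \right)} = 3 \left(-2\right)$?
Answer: $\frac{2346}{341} \approx 6.8798$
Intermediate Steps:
$Z{\left(I \right)} = -6$
$y = - \frac{4}{31}$ ($y = \frac{1}{\left(-6 + 37\right) \frac{1}{-13 - -9}} = \frac{1}{31 \frac{1}{-13 + 9}} = \frac{1}{31 \frac{1}{-4}} = \frac{1}{31 \left(- \frac{1}{4}\right)} = \frac{1}{- \frac{31}{4}} = - \frac{4}{31} \approx -0.12903$)
$- 17 y \left(- \frac{50}{-44} - \frac{40}{-20}\right) = \left(-17\right) \left(- \frac{4}{31}\right) \left(- \frac{50}{-44} - \frac{40}{-20}\right) = \frac{68 \left(\left(-50\right) \left(- \frac{1}{44}\right) - -2\right)}{31} = \frac{68 \left(\frac{25}{22} + 2\right)}{31} = \frac{68}{31} \cdot \frac{69}{22} = \frac{2346}{341}$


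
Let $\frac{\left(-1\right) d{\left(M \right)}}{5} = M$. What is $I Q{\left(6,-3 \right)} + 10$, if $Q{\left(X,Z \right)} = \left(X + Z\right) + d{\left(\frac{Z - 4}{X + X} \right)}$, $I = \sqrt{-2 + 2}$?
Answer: $10$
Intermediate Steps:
$d{\left(M \right)} = - 5 M$
$I = 0$ ($I = \sqrt{0} = 0$)
$Q{\left(X,Z \right)} = X + Z - \frac{5 \left(-4 + Z\right)}{2 X}$ ($Q{\left(X,Z \right)} = \left(X + Z\right) - 5 \frac{Z - 4}{X + X} = \left(X + Z\right) - 5 \frac{-4 + Z}{2 X} = \left(X + Z\right) - \frac{5 \left(-4 + Z\right)}{2 X} = X + Z - \frac{5 \left(-4 + Z\right)}{2 X}$)
$I Q{\left(6,-3 \right)} + 10 = 0 \frac{10 - - \frac{15}{2} + 6 \left(6 - 3\right)}{6} + 10 = 0 \frac{10 + \frac{15}{2} + 6 \cdot 3}{6} + 10 = 0 \frac{10 + \frac{15}{2} + 18}{6} + 10 = 0 \cdot \frac{1}{6} \cdot \frac{71}{2} + 10 = 0 \cdot \frac{71}{12} + 10 = 0 + 10 = 10$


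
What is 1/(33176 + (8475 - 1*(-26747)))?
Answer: 1/68398 ≈ 1.4620e-5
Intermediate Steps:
1/(33176 + (8475 - 1*(-26747))) = 1/(33176 + (8475 + 26747)) = 1/(33176 + 35222) = 1/68398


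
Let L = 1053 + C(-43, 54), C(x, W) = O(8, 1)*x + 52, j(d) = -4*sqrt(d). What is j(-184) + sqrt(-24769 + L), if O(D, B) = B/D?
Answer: I*(sqrt(378710) - 32*sqrt(46))/4 ≈ 99.59*I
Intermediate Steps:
C(x, W) = 52 + x/8 (C(x, W) = (1/8)*x + 52 = (1*(1/8))*x + 52 = x/8 + 52 = 52 + x/8)
L = 8797/8 (L = 1053 + (52 + (1/8)*(-43)) = 1053 + (52 - 43/8) = 1053 + 373/8 = 8797/8 ≈ 1099.6)
j(-184) + sqrt(-24769 + L) = -8*I*sqrt(46) + sqrt(-24769 + 8797/8) = -8*I*sqrt(46) + sqrt(-189355/8) = -8*I*sqrt(46) + I*sqrt(378710)/4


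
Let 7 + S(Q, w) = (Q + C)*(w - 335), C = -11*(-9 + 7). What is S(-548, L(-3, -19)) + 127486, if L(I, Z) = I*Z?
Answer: 273707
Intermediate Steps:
C = 22 (C = -11*(-2) = 22)
S(Q, w) = -7 + (-335 + w)*(22 + Q) (S(Q, w) = -7 + (Q + 22)*(w - 335) = -7 + (22 + Q)*(-335 + w) = -7 + (-335 + w)*(22 + Q))
S(-548, L(-3, -19)) + 127486 = (-7377 - 335*(-548) + 22*(-3*(-19)) - (-1644)*(-19)) + 127486 = (-7377 + 183580 + 22*57 - 548*57) + 127486 = (-7377 + 183580 + 1254 - 31236) + 127486 = 146221 + 127486 = 273707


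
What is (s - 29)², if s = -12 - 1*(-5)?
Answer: 1296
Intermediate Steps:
s = -7 (s = -12 + 5 = -7)
(s - 29)² = (-7 - 29)² = (-36)² = 1296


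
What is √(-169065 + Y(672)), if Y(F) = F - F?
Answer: 51*I*√65 ≈ 411.18*I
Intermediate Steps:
Y(F) = 0
√(-169065 + Y(672)) = √(-169065 + 0) = √(-169065) = 51*I*√65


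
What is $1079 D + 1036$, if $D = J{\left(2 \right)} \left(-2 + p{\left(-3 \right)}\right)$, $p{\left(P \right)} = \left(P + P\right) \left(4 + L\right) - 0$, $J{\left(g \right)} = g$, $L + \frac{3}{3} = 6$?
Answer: $-119812$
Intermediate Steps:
$L = 5$ ($L = -1 + 6 = 5$)
$p{\left(P \right)} = 18 P$ ($p{\left(P \right)} = \left(P + P\right) \left(4 + 5\right) - 0 = 2 P 9 + 0 = 18 P + 0 = 18 P$)
$D = -112$ ($D = 2 \left(-2 + 18 \left(-3\right)\right) = 2 \left(-2 - 54\right) = 2 \left(-56\right) = -112$)
$1079 D + 1036 = 1079 \left(-112\right) + 1036 = -120848 + 1036 = -119812$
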